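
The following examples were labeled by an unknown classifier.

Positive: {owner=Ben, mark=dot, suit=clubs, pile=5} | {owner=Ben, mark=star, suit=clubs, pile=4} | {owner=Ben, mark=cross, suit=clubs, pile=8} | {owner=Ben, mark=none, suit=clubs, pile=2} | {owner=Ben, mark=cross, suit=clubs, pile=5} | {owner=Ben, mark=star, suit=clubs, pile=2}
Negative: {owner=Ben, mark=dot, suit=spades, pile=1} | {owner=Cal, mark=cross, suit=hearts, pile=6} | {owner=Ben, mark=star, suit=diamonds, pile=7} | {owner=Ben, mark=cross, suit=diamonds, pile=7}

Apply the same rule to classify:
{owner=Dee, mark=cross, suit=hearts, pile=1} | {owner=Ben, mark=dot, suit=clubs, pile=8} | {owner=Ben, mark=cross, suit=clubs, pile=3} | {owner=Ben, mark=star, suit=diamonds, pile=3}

Negative, Positive, Positive, Negative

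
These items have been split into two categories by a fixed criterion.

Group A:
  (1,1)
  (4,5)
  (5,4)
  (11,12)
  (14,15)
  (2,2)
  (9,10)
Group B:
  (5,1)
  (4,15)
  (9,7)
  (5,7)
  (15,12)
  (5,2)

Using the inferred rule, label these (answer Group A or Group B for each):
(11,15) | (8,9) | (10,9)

The simplest hypothesis consistent with all the labels is: |first − second| ≤ 1.

Group B, Group A, Group A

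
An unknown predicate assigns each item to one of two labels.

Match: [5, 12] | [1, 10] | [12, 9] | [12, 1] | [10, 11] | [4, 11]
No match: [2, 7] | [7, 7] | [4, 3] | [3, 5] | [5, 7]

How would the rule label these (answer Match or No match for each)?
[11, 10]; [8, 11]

The rule appears to be: max ≥ 9.
[11, 10]: max 11, meets the rule → Match. [8, 11]: max 11, meets the rule → Match.

Match, Match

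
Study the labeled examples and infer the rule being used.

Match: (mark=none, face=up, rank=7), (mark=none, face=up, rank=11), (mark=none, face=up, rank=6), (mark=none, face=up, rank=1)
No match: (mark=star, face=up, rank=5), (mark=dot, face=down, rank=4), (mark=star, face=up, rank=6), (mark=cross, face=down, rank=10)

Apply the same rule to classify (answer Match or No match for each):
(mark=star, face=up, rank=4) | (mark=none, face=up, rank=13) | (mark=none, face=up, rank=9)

No match, Match, Match

Comparing the two groups points to one rule — mark is none.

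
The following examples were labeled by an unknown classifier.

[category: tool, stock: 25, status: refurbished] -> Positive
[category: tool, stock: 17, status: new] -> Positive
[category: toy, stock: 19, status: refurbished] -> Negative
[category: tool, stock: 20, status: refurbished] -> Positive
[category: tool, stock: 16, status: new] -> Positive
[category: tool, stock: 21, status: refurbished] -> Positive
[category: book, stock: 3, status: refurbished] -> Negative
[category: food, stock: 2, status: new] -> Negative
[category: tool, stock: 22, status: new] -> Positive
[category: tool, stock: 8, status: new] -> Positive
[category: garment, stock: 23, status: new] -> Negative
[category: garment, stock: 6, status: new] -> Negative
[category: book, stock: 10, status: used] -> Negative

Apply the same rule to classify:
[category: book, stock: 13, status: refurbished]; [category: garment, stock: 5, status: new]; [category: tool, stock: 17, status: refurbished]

The classifier is using: category is tool.
[category: book, stock: 13, status: refurbished]: category is book — does not fit, so Negative.
[category: garment, stock: 5, status: new]: category is garment — does not fit, so Negative.
[category: tool, stock: 17, status: refurbished]: category is tool — checks out, so Positive.

Negative, Negative, Positive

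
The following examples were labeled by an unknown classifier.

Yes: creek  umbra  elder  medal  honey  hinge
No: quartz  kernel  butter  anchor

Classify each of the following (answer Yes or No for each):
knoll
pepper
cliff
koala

A rule that fits every label: odd length — true of each 'Yes' example, false of each 'No' one.
Yes: knoll, since length 5. No: pepper, since length 6. Yes: cliff, since length 5. Yes: koala, since length 5.

Yes, No, Yes, Yes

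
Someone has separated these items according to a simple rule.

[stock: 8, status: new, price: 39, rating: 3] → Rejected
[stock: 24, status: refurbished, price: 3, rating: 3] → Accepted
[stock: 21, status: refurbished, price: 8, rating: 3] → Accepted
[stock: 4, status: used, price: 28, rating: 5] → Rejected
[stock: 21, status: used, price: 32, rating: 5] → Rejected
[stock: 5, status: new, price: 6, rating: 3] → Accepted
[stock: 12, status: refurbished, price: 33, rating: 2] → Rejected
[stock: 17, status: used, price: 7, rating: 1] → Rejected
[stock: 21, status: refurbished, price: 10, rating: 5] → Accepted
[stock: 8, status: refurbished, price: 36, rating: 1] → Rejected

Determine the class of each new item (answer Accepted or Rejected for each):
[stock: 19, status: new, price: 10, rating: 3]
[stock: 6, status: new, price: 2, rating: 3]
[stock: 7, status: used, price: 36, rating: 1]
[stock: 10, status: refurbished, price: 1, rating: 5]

The rule appears to be: rating ≥ 2 AND price ≤ 10.
[stock: 19, status: new, price: 10, rating: 3] — rating = 3, price = 10, hence Accepted. [stock: 6, status: new, price: 2, rating: 3] — rating = 3, price = 2, hence Accepted. [stock: 7, status: used, price: 36, rating: 1] — rating = 1, price = 36, hence Rejected. [stock: 10, status: refurbished, price: 1, rating: 5] — rating = 5, price = 1, hence Accepted.

Accepted, Accepted, Rejected, Accepted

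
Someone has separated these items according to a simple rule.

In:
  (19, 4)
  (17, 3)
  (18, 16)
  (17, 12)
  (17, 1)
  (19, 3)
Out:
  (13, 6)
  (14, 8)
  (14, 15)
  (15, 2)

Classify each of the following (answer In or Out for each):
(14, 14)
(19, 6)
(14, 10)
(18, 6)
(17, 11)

Out, In, Out, In, In

The rule appears to be: first ≥ 16.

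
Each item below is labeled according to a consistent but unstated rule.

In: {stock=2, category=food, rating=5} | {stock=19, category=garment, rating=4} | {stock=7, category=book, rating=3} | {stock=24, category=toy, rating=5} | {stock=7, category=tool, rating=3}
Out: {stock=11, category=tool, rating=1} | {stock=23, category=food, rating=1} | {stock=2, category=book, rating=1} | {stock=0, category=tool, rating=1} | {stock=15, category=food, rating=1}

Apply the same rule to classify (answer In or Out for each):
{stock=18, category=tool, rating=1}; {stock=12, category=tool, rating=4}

The simplest hypothesis consistent with all the labels is: rating ≥ 3.

Out, In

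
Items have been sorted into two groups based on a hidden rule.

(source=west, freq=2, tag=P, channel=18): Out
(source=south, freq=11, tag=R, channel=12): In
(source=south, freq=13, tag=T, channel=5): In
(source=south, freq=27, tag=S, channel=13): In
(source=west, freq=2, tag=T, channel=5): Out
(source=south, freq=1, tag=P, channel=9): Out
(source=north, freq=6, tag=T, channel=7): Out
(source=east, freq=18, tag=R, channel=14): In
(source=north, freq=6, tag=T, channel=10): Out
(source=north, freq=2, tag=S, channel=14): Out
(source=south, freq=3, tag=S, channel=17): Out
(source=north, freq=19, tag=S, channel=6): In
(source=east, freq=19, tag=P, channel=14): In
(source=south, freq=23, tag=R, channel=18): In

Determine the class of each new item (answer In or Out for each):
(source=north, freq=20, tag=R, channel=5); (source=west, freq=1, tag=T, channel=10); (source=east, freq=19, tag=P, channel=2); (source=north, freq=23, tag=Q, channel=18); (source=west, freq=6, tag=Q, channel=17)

In, Out, In, In, Out

Rule: freq ≥ 11. This holds for each 'In' example and fails for each 'Out' one.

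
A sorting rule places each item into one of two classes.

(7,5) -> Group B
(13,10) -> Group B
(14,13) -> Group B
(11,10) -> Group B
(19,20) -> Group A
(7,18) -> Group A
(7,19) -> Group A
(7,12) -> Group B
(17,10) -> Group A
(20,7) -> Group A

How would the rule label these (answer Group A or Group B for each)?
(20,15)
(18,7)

Group A, Group A

'Group A' ⟺ max ≥ 17.
(20,15): Group A (max 20).
(18,7): Group A (max 18).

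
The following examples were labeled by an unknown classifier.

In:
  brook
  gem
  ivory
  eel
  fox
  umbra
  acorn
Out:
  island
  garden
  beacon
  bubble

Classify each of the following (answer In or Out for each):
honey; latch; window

In, In, Out

The classifier is using: odd length.
honey — length 5, hence In.
latch — length 5, hence In.
window — length 6, hence Out.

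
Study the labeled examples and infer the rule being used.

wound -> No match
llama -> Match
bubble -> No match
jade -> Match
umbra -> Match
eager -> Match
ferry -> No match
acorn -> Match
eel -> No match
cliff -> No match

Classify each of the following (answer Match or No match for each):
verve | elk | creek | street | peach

No match, No match, No match, No match, Match

A rule that fits every label: contains 'a' — true of each 'Match' example, false of each 'No match' one.
verve — no 'a', hence No match. elk — no 'a', hence No match. creek — no 'a', hence No match. street — no 'a', hence No match. peach — has 'a', hence Match.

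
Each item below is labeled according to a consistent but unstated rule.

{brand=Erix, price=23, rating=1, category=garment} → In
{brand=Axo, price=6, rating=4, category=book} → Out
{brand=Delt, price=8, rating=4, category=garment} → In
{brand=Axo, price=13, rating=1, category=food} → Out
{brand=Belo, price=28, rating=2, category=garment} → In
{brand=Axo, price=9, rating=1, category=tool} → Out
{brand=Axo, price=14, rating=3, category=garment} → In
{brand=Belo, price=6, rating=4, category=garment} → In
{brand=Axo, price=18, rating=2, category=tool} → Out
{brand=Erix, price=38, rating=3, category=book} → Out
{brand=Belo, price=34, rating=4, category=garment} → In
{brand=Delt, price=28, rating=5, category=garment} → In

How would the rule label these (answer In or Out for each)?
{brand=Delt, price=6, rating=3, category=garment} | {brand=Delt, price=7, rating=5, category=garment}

All 'In' examples share one property — category is garment — and every 'Out' example lacks it.
{brand=Delt, price=6, rating=3, category=garment} — category is garment, hence In. {brand=Delt, price=7, rating=5, category=garment} — category is garment, hence In.

In, In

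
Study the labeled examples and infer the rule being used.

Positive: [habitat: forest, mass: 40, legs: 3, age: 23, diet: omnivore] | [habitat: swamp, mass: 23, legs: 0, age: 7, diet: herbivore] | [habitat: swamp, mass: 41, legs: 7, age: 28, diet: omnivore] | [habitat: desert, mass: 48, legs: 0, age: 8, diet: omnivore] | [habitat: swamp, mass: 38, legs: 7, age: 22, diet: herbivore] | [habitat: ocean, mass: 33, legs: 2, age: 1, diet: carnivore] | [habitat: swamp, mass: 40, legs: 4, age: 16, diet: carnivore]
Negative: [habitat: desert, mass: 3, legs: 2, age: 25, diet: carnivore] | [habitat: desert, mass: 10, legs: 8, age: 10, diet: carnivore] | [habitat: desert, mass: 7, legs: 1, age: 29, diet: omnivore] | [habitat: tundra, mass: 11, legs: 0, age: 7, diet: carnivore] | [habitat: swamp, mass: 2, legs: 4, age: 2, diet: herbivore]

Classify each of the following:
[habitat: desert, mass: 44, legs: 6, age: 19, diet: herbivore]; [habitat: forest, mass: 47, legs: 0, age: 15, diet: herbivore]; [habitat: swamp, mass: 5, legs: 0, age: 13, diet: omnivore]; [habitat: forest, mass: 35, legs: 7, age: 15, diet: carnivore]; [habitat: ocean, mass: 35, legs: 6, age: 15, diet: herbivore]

Positive, Positive, Negative, Positive, Positive

One predicate separates the groups cleanly: mass ≥ 23.
[habitat: desert, mass: 44, legs: 6, age: 19, diet: herbivore]: Positive (mass = 44). [habitat: forest, mass: 47, legs: 0, age: 15, diet: herbivore]: Positive (mass = 47). [habitat: swamp, mass: 5, legs: 0, age: 13, diet: omnivore]: Negative (mass = 5). [habitat: forest, mass: 35, legs: 7, age: 15, diet: carnivore]: Positive (mass = 35). [habitat: ocean, mass: 35, legs: 6, age: 15, diet: herbivore]: Positive (mass = 35).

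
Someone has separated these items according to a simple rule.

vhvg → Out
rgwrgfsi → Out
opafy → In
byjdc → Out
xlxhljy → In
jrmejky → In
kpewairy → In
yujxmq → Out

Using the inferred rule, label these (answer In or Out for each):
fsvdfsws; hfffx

Every 'In' example satisfies: ends with 'y'. None of the 'Out' examples do.
fsvdfsws: ends with 's' — does not pass, so Out.
hfffx: ends with 'x' — does not pass, so Out.

Out, Out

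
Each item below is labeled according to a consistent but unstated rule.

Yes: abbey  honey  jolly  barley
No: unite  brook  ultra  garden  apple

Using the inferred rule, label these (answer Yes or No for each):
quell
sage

One predicate separates the groups cleanly: contains 'y'.
quell: no 'y', lacks this property → No. sage: no 'y', lacks this property → No.

No, No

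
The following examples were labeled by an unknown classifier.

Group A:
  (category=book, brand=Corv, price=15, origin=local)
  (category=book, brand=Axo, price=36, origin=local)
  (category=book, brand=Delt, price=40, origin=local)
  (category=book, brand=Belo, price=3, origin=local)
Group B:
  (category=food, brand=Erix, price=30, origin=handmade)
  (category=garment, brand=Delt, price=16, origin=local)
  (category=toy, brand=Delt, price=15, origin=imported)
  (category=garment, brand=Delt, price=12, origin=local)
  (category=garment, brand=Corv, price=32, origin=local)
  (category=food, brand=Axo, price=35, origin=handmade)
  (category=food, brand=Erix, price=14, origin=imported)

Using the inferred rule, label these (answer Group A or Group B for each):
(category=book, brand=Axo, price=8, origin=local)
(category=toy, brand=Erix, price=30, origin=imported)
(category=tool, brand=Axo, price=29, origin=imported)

Group A, Group B, Group B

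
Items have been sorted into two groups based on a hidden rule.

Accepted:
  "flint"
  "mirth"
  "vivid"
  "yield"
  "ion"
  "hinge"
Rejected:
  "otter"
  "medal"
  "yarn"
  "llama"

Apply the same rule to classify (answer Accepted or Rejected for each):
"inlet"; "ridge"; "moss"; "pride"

Accepted, Accepted, Rejected, Accepted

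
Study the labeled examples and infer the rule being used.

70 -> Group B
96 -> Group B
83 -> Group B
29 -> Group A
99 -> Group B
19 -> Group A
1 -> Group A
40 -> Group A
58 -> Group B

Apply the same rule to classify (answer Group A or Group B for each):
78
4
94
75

Group B, Group A, Group B, Group B

All 'Group A' examples share one property — at most 40 — and every 'Group B' example lacks it.
Group B: 78, since 78 > 40.
Group A: 4, since 4 ≤ 40.
Group B: 94, since 94 > 40.
Group B: 75, since 75 > 40.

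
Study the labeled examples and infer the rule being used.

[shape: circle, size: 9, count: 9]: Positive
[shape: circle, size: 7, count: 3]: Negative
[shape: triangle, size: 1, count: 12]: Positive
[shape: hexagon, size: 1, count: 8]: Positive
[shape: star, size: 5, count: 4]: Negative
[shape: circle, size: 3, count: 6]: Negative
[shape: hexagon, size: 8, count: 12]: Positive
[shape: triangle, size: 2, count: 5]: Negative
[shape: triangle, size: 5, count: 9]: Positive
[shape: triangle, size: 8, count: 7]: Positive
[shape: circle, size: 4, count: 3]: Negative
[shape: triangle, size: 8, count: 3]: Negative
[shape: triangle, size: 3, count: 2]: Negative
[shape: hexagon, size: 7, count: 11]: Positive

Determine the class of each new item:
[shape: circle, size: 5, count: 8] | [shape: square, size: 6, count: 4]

The distinguishing property — count ≥ 7 — holds for all the 'Positive' cases and none of the 'Negative' cases.
[shape: circle, size: 5, count: 8]: Positive (count = 8).
[shape: square, size: 6, count: 4]: Negative (count = 4).

Positive, Negative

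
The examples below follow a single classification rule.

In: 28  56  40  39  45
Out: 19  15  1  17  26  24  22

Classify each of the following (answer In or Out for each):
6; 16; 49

Out, Out, In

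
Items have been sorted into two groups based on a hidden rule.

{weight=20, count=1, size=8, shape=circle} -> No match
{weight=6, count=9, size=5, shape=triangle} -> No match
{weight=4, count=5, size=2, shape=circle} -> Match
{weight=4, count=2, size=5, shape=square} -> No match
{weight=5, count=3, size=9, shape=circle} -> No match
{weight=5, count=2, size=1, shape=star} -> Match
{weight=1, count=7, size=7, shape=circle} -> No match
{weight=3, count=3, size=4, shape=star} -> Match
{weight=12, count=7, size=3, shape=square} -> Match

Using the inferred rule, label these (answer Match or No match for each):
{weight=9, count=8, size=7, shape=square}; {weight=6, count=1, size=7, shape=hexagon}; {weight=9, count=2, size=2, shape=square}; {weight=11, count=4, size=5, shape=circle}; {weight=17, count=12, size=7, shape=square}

The pattern is that an item is 'Match' exactly when: size ≤ 4.
{weight=9, count=8, size=7, shape=square}: No match (size = 7). {weight=6, count=1, size=7, shape=hexagon}: No match (size = 7). {weight=9, count=2, size=2, shape=square}: Match (size = 2). {weight=11, count=4, size=5, shape=circle}: No match (size = 5). {weight=17, count=12, size=7, shape=square}: No match (size = 7).

No match, No match, Match, No match, No match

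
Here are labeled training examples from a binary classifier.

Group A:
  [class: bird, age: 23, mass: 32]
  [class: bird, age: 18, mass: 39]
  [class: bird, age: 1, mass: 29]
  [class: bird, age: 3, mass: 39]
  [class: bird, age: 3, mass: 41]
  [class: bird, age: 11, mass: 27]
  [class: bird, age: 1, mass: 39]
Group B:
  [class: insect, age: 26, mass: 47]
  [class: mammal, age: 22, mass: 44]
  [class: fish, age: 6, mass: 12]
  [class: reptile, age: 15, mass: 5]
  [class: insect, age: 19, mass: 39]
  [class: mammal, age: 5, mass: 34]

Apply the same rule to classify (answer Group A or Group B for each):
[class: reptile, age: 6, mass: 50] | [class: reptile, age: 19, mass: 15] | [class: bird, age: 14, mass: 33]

Group B, Group B, Group A

Checking candidate rules against both groups, what survives is: class is bird.
Group B: [class: reptile, age: 6, mass: 50], since class is reptile.
Group B: [class: reptile, age: 19, mass: 15], since class is reptile.
Group A: [class: bird, age: 14, mass: 33], since class is bird.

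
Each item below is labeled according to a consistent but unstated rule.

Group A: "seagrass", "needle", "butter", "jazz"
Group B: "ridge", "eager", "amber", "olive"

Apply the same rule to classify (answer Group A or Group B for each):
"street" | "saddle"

A rule that fits every label: even length — true of each 'Group A' example, false of each 'Group B' one.
"street": length 6 — satisfies this, so Group A.
"saddle": length 6 — satisfies this, so Group A.

Group A, Group A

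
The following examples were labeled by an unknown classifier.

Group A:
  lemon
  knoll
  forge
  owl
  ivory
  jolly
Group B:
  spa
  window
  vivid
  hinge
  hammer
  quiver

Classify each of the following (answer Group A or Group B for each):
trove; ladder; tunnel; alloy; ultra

The pattern is that an item is 'Group A' exactly when: odd length AND contains 'o'.
trove: Group A (length 5, has 'o'). ladder: Group B (length 6, no 'o'). tunnel: Group B (length 6, no 'o'). alloy: Group A (length 5, has 'o'). ultra: Group B (length 5, no 'o').

Group A, Group B, Group B, Group A, Group B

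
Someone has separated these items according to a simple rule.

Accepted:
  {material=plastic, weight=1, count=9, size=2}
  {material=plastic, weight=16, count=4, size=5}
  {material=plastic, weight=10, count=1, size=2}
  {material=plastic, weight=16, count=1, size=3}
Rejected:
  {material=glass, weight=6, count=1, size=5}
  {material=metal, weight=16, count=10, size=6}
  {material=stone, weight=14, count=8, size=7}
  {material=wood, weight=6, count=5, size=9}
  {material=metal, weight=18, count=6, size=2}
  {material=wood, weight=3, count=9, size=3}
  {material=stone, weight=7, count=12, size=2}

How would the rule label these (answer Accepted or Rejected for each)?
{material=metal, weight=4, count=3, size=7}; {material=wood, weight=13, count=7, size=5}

One predicate separates the groups cleanly: material is plastic.
{material=metal, weight=4, count=3, size=7}: Rejected (material is metal). {material=wood, weight=13, count=7, size=5}: Rejected (material is wood).

Rejected, Rejected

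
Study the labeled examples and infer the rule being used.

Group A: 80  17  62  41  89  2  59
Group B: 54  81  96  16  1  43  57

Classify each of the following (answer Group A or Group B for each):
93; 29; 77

Group B, Group A, Group A

Looking at the examples, the only property every 'Group A' case has and every 'Group B' case lacks is: ≡ 2 (mod 3).
93: 93 mod 3 = 0, does not fit → Group B. 29: 29 mod 3 = 2, matches → Group A. 77: 77 mod 3 = 2, matches → Group A.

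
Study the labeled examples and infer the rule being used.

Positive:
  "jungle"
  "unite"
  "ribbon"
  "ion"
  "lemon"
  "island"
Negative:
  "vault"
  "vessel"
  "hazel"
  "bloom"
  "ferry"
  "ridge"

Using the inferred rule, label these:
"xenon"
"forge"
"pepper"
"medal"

The common property of the 'Positive' items is: contains 'n'. No 'Negative' item has it.
"xenon": has 'n', meets the rule → Positive.
"forge": no 'n', does not pass → Negative.
"pepper": no 'n', does not pass → Negative.
"medal": no 'n', does not pass → Negative.

Positive, Negative, Negative, Negative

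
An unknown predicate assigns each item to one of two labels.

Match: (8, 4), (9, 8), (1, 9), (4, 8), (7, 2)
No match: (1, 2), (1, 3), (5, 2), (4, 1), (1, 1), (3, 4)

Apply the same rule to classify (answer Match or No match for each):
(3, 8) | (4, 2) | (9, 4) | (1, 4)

Match, No match, Match, No match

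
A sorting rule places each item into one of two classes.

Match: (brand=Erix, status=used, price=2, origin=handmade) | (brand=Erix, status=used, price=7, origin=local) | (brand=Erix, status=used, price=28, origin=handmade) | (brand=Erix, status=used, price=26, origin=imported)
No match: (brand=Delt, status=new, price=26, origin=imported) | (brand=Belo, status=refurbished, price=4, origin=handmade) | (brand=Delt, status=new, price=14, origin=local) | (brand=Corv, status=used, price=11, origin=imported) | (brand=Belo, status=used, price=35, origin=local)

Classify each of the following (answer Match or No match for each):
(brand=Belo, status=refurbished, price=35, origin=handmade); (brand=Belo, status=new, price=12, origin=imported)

No match, No match

The classifier is using: brand is Erix.
No match: (brand=Belo, status=refurbished, price=35, origin=handmade), since brand is Belo. No match: (brand=Belo, status=new, price=12, origin=imported), since brand is Belo.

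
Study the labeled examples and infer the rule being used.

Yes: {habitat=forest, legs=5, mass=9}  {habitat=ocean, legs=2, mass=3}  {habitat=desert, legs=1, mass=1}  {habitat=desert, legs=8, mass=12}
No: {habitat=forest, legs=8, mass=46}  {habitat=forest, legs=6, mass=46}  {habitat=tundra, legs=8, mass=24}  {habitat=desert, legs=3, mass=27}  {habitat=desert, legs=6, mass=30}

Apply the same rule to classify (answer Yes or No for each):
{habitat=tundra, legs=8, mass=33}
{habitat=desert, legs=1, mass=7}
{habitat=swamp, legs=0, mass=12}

No, Yes, Yes

The rule appears to be: mass ≤ 12.
{habitat=tundra, legs=8, mass=33}: mass = 33, doesn't qualify → No. {habitat=desert, legs=1, mass=7}: mass = 7, meets the rule → Yes. {habitat=swamp, legs=0, mass=12}: mass = 12, meets the rule → Yes.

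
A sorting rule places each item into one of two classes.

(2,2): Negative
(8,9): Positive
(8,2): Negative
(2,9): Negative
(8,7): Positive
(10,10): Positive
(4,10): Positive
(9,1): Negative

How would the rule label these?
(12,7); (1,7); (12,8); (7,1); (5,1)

Positive, Negative, Positive, Negative, Negative

Rule: sum ≥ 14. This holds for each 'Positive' example and fails for each 'Negative' one.
(12,7): Positive (12+7 = 19). (1,7): Negative (1+7 = 8). (12,8): Positive (12+8 = 20). (7,1): Negative (7+1 = 8). (5,1): Negative (5+1 = 6).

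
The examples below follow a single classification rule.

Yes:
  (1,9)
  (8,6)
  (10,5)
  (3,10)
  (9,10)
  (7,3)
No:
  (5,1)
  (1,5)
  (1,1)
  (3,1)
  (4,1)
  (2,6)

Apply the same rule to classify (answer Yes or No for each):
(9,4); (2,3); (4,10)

One predicate separates the groups cleanly: sum ≥ 10.
Yes: (9,4), since 9+4 = 13. No: (2,3), since 2+3 = 5. Yes: (4,10), since 4+10 = 14.

Yes, No, Yes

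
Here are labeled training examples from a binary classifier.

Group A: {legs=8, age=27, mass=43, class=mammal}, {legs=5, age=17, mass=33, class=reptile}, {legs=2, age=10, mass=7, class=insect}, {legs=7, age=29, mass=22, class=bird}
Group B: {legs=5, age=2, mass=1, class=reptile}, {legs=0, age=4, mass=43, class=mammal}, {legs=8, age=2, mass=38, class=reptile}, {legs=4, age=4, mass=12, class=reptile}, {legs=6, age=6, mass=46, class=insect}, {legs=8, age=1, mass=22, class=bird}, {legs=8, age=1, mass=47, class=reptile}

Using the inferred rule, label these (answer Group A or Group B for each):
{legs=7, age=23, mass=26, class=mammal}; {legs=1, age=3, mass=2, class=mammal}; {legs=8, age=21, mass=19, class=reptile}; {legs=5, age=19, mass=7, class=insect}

Group A, Group B, Group A, Group A

All 'Group A' examples share one property — age ≥ 10 — and every 'Group B' example lacks it.
{legs=7, age=23, mass=26, class=mammal}: age = 23, passes → Group A. {legs=1, age=3, mass=2, class=mammal}: age = 3, lacks this property → Group B. {legs=8, age=21, mass=19, class=reptile}: age = 21, passes → Group A. {legs=5, age=19, mass=7, class=insect}: age = 19, passes → Group A.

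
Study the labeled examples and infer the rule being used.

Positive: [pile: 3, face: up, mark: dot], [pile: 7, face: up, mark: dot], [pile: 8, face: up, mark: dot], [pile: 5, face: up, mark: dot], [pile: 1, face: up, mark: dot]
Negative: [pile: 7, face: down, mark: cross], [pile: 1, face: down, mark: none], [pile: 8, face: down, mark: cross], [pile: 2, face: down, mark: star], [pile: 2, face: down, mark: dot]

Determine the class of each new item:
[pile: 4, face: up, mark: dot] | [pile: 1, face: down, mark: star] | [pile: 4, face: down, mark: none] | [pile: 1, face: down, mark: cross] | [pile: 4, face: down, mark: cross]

Positive, Negative, Negative, Negative, Negative

The distinguishing property — face is up — holds for all the 'Positive' cases and none of the 'Negative' cases.
[pile: 4, face: up, mark: dot]: face is up, checks out → Positive.
[pile: 1, face: down, mark: star]: face is down, lacks this property → Negative.
[pile: 4, face: down, mark: none]: face is down, lacks this property → Negative.
[pile: 1, face: down, mark: cross]: face is down, lacks this property → Negative.
[pile: 4, face: down, mark: cross]: face is down, lacks this property → Negative.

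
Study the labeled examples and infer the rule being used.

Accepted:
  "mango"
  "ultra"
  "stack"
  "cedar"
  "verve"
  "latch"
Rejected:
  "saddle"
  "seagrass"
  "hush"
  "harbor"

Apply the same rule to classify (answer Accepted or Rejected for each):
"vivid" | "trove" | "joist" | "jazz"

The rule appears to be: odd length.
Accepted: "vivid", since length 5. Accepted: "trove", since length 5. Accepted: "joist", since length 5. Rejected: "jazz", since length 4.

Accepted, Accepted, Accepted, Rejected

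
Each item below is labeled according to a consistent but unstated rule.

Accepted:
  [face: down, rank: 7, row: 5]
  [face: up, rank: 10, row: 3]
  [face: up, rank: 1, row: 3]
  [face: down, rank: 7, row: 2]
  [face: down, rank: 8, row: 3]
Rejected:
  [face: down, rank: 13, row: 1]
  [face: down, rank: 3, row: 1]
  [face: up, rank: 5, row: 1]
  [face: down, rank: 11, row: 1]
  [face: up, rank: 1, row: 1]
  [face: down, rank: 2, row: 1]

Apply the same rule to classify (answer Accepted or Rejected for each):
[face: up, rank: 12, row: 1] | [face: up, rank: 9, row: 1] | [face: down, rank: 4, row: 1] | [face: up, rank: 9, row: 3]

Rejected, Rejected, Rejected, Accepted

One predicate separates the groups cleanly: row ≥ 2.
Rejected: [face: up, rank: 12, row: 1], since row = 1. Rejected: [face: up, rank: 9, row: 1], since row = 1. Rejected: [face: down, rank: 4, row: 1], since row = 1. Accepted: [face: up, rank: 9, row: 3], since row = 3.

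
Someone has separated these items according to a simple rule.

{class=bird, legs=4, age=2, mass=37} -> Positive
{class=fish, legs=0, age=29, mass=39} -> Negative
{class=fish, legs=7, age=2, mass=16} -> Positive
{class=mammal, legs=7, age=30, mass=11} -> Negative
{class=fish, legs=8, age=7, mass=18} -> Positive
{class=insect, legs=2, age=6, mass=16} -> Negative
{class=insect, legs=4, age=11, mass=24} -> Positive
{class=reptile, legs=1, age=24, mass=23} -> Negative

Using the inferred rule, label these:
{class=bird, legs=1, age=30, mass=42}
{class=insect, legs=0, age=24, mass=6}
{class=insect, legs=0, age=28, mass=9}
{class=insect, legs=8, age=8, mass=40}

Negative, Negative, Negative, Positive

The common property of the 'Positive' items is: age ≤ 11 AND legs ≥ 4. No 'Negative' item has it.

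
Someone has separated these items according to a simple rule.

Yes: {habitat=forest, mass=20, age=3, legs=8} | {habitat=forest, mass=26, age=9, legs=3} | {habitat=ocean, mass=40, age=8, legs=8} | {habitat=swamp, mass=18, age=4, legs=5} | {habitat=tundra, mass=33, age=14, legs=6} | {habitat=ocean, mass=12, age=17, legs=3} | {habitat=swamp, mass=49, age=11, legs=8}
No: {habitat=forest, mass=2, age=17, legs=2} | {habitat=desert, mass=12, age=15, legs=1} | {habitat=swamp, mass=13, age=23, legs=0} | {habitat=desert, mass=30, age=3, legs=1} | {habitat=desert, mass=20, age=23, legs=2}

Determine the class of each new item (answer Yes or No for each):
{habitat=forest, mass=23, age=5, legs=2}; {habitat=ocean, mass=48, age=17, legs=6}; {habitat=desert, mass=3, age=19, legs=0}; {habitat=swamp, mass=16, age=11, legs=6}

The pattern is that an item is 'Yes' exactly when: legs ≥ 3.
{habitat=forest, mass=23, age=5, legs=2}: legs = 2, doesn't qualify → No. {habitat=ocean, mass=48, age=17, legs=6}: legs = 6, qualifies → Yes. {habitat=desert, mass=3, age=19, legs=0}: legs = 0, doesn't qualify → No. {habitat=swamp, mass=16, age=11, legs=6}: legs = 6, qualifies → Yes.

No, Yes, No, Yes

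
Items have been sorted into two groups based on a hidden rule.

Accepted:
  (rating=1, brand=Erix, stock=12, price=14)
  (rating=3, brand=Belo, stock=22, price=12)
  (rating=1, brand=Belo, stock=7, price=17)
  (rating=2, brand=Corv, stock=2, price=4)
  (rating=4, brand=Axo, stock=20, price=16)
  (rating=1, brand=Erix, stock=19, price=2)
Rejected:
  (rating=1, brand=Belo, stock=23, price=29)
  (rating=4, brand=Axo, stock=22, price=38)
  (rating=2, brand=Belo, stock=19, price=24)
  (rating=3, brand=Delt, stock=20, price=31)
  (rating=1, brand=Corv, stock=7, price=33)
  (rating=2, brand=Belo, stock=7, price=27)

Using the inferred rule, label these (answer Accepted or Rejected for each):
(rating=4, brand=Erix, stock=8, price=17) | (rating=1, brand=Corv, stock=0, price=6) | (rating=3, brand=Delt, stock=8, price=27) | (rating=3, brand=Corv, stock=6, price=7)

The classifier is using: price ≤ 17.
(rating=4, brand=Erix, stock=8, price=17): price = 17, qualifies → Accepted.
(rating=1, brand=Corv, stock=0, price=6): price = 6, qualifies → Accepted.
(rating=3, brand=Delt, stock=8, price=27): price = 27, fails this test → Rejected.
(rating=3, brand=Corv, stock=6, price=7): price = 7, qualifies → Accepted.

Accepted, Accepted, Rejected, Accepted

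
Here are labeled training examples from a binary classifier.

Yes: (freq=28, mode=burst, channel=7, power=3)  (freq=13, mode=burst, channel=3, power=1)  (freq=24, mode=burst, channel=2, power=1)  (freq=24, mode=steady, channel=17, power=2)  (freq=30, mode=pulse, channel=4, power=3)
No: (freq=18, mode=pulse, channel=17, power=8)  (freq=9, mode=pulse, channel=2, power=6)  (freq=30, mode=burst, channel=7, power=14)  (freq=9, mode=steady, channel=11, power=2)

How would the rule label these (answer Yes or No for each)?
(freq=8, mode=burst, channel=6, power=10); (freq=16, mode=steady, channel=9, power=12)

One predicate separates the groups cleanly: freq ≥ 13 AND power ≤ 3.
No: (freq=8, mode=burst, channel=6, power=10), since freq = 8, power = 10.
No: (freq=16, mode=steady, channel=9, power=12), since freq = 16, power = 12.

No, No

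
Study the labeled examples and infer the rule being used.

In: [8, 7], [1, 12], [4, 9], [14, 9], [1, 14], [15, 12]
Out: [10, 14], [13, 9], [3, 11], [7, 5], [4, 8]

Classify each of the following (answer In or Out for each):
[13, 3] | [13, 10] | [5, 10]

Looking at the examples, the only property every 'In' case has and every 'Out' case lacks is: sum is odd.

Out, In, In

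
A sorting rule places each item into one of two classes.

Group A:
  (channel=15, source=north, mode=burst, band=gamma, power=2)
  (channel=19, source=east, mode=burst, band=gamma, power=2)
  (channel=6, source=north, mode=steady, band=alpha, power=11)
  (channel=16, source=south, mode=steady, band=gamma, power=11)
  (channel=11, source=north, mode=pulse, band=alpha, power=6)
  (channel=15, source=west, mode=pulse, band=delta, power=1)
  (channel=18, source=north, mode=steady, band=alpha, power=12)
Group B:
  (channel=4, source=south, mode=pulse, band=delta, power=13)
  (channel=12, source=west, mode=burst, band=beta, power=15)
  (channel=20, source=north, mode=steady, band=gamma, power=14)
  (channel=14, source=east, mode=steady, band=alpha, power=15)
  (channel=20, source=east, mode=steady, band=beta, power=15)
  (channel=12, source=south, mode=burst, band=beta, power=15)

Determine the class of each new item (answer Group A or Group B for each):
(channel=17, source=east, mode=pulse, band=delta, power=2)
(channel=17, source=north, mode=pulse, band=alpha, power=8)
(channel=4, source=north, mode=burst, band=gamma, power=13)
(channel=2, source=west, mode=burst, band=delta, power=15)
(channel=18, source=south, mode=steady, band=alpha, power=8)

Group A, Group A, Group B, Group B, Group A

One predicate separates the groups cleanly: power ≤ 12.
(channel=17, source=east, mode=pulse, band=delta, power=2) → power = 2 → Group A.
(channel=17, source=north, mode=pulse, band=alpha, power=8) → power = 8 → Group A.
(channel=4, source=north, mode=burst, band=gamma, power=13) → power = 13 → Group B.
(channel=2, source=west, mode=burst, band=delta, power=15) → power = 15 → Group B.
(channel=18, source=south, mode=steady, band=alpha, power=8) → power = 8 → Group A.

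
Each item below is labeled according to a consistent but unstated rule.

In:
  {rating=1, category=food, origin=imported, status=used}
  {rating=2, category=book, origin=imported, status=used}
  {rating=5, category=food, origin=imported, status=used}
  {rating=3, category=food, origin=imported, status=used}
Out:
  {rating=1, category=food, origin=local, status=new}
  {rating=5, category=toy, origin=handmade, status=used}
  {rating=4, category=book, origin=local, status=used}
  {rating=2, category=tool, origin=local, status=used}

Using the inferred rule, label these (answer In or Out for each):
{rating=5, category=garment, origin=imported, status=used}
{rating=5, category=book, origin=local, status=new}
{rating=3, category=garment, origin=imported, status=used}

Checking candidate rules against both groups, what survives is: origin is imported.
{rating=5, category=garment, origin=imported, status=used}: origin is imported, checks out → In. {rating=5, category=book, origin=local, status=new}: origin is local, fails this test → Out. {rating=3, category=garment, origin=imported, status=used}: origin is imported, checks out → In.

In, Out, In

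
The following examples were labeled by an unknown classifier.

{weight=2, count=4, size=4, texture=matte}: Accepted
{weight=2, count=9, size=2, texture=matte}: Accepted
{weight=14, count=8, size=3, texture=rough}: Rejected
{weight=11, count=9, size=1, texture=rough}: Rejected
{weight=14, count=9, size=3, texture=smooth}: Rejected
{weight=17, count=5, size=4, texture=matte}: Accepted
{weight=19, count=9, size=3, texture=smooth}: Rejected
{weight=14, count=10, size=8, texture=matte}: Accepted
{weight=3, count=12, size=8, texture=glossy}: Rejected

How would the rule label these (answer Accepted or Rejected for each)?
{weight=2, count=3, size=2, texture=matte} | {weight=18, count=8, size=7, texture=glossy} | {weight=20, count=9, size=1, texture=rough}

Accepted, Rejected, Rejected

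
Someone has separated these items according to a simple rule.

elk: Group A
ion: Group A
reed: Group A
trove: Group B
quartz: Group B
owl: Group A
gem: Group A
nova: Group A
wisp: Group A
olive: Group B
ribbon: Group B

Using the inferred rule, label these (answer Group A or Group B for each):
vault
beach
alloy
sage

Group B, Group B, Group B, Group A

Every 'Group A' example satisfies: length ≤ 4. None of the 'Group B' examples do.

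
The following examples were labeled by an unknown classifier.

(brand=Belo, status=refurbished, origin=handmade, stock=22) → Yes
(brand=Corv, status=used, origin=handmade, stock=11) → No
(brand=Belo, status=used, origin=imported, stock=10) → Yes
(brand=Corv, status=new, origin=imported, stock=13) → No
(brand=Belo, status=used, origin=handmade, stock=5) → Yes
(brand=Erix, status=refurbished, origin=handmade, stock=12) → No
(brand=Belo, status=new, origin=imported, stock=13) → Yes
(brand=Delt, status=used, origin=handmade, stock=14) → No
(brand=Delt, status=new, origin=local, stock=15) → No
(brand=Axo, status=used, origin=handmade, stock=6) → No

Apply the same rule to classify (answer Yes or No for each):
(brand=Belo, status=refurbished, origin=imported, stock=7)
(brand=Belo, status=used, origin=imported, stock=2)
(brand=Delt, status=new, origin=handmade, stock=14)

A rule that fits every label: brand is Belo — true of each 'Yes' example, false of each 'No' one.
(brand=Belo, status=refurbished, origin=imported, stock=7) → brand is Belo → Yes. (brand=Belo, status=used, origin=imported, stock=2) → brand is Belo → Yes. (brand=Delt, status=new, origin=handmade, stock=14) → brand is Delt → No.

Yes, Yes, No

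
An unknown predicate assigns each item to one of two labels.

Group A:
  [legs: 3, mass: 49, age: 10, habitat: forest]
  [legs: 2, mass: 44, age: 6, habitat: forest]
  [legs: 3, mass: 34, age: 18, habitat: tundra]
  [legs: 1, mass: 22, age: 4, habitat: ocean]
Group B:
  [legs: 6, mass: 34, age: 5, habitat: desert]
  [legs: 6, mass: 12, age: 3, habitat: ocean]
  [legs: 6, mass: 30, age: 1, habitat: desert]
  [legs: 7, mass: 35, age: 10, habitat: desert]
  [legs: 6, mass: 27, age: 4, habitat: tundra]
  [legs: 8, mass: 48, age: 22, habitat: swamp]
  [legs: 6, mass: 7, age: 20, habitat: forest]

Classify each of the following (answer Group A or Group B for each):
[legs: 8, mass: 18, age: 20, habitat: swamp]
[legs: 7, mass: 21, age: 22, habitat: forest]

Group B, Group B

The pattern is that an item is 'Group A' exactly when: legs ≤ 3.
[legs: 8, mass: 18, age: 20, habitat: swamp] → legs = 8 → Group B.
[legs: 7, mass: 21, age: 22, habitat: forest] → legs = 7 → Group B.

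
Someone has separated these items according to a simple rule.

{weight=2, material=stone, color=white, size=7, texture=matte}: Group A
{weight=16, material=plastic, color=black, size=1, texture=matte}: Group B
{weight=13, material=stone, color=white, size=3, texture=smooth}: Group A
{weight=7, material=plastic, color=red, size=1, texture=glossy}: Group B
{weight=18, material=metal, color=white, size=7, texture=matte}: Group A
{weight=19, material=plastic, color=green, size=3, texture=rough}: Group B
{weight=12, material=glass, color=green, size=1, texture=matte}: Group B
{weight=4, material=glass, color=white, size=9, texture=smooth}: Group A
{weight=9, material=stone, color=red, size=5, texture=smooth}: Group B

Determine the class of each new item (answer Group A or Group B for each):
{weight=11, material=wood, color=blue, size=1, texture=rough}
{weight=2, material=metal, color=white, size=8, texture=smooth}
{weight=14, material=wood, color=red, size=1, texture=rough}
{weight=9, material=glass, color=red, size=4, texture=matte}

The simplest hypothesis consistent with all the labels is: color is white.

Group B, Group A, Group B, Group B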